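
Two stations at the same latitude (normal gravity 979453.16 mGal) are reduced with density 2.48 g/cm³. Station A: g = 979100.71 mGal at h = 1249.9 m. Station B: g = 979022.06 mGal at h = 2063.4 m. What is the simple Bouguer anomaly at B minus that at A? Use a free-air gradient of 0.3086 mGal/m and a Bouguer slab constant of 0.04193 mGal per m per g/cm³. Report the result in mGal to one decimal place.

87.8

Δg_SB(A) = 979100.71 − 979453.16 + 0.3086×1249.9 − 0.04193×2.48×1249.9 = -96.70 mGal
Δg_SB(B) = 979022.06 − 979453.16 + 0.3086×2063.4 − 0.04193×2.48×2063.4 = -8.90 mGal
Difference = -8.90 − (-96.70) = 87.80 mGal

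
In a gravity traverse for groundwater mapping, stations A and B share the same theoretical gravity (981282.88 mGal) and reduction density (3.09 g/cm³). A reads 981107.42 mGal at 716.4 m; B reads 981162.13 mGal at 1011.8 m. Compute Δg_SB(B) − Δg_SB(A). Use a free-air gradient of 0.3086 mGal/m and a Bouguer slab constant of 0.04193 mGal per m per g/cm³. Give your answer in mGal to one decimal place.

Δg_SB(A) = 981107.42 − 981282.88 + 0.3086×716.4 − 0.04193×3.09×716.4 = -47.20 mGal
Δg_SB(B) = 981162.13 − 981282.88 + 0.3086×1011.8 − 0.04193×3.09×1011.8 = 60.40 mGal
Difference = 60.40 − (-47.20) = 107.60 mGal

107.6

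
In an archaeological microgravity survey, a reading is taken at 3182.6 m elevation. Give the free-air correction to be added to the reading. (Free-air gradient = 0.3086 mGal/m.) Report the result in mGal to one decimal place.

982.2

Free-air correction = 0.3086 × 3182.6 = 982.2 mGal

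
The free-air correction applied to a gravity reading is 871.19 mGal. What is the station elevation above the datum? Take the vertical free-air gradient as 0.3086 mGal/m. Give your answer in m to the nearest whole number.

2823

h = 871.19 / 0.3086 = 2823.04 m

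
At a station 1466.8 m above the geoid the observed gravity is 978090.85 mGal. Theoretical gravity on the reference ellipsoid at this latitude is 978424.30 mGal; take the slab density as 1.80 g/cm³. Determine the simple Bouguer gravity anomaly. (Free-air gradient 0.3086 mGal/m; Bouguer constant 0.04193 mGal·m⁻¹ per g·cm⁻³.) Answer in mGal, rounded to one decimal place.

Free-air correction = 0.3086 × 1466.8 = 452.65 mGal
Free-air anomaly = 978090.85 − 978424.30 + (452.65) = 119.20 mGal
Bouguer slab correction = 0.04193 × 1.80 × 1466.8 = 110.71 mGal
Simple Bouguer anomaly = 119.20 − (110.71) = 8.49 mGal

8.5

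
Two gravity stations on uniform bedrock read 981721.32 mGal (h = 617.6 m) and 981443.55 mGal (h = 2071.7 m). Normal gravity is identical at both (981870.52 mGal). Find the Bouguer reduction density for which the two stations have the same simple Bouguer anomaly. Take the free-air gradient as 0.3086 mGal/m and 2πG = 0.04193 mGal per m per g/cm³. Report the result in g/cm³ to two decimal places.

Δg_obs = 981443.55 − 981721.32 = -277.77 mGal over Δh = 2071.7 − 617.6 = 1454.1 m
Equal Bouguer anomalies ⇒ Δg_obs + (0.3086 − 0.04193ρ)·Δh = 0
0.3086 − 0.04193ρ = −Δg_obs/Δh = 0.19103
ρ = (0.3086 − 0.19103) / 0.04193 = 2.80 g/cm³

2.80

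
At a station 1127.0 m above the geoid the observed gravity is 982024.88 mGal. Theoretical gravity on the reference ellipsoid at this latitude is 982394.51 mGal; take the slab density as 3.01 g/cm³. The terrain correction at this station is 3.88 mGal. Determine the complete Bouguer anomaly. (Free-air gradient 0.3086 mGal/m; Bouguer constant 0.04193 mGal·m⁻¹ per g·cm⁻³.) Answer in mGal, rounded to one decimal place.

-160.2

Free-air correction = 0.3086 × 1127.0 = 347.79 mGal
Free-air anomaly = 982024.88 − 982394.51 + (347.79) = -21.84 mGal
Bouguer slab correction = 0.04193 × 3.01 × 1127.0 = 142.24 mGal
Simple Bouguer anomaly = -21.84 − (142.24) = -164.08 mGal
Complete Bouguer anomaly = -164.08 + 3.88 = -160.20 mGal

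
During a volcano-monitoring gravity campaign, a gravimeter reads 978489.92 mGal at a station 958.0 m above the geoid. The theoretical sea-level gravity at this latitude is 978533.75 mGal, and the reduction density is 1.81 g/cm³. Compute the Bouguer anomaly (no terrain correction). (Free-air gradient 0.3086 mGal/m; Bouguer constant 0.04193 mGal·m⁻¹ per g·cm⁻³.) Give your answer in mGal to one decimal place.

179.1

Free-air correction = 0.3086 × 958.0 = 295.64 mGal
Free-air anomaly = 978489.92 − 978533.75 + (295.64) = 251.81 mGal
Bouguer slab correction = 0.04193 × 1.81 × 958.0 = 72.71 mGal
Simple Bouguer anomaly = 251.81 − (72.71) = 179.10 mGal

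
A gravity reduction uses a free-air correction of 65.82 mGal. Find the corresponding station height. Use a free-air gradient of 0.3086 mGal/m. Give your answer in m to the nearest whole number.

213

h = 65.82 / 0.3086 = 213.29 m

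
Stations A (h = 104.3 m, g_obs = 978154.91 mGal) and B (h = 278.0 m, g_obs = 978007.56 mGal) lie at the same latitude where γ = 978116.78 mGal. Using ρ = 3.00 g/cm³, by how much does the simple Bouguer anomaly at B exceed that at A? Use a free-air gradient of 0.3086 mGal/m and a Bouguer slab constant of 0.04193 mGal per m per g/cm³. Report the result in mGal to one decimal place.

-115.6

Δg_SB(A) = 978154.91 − 978116.78 + 0.3086×104.3 − 0.04193×3.00×104.3 = 57.20 mGal
Δg_SB(B) = 978007.56 − 978116.78 + 0.3086×278.0 − 0.04193×3.00×278.0 = -58.40 mGal
Difference = -58.40 − (57.20) = -115.60 mGal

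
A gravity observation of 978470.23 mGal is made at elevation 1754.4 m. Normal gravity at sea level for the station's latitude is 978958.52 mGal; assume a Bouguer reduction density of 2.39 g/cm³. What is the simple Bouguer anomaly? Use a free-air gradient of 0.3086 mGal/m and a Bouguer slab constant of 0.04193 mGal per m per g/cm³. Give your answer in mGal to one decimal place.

Free-air correction = 0.3086 × 1754.4 = 541.41 mGal
Free-air anomaly = 978470.23 − 978958.52 + (541.41) = 53.12 mGal
Bouguer slab correction = 0.04193 × 2.39 × 1754.4 = 175.81 mGal
Simple Bouguer anomaly = 53.12 − (175.81) = -122.69 mGal

-122.7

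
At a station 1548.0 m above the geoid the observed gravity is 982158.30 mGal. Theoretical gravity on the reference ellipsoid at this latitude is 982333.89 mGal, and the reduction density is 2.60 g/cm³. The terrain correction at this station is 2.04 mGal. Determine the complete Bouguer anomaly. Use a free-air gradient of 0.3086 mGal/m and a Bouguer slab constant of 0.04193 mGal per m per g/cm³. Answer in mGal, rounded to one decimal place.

135.4

Free-air correction = 0.3086 × 1548.0 = 477.71 mGal
Free-air anomaly = 982158.30 − 982333.89 + (477.71) = 302.12 mGal
Bouguer slab correction = 0.04193 × 2.60 × 1548.0 = 168.76 mGal
Simple Bouguer anomaly = 302.12 − (168.76) = 133.36 mGal
Complete Bouguer anomaly = 133.36 + 2.04 = 135.40 mGal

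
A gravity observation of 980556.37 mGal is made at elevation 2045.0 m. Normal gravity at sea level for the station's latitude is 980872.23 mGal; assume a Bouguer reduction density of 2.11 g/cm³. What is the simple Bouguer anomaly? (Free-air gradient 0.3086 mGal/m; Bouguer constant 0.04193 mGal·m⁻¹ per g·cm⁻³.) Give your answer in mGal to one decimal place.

Free-air correction = 0.3086 × 2045.0 = 631.09 mGal
Free-air anomaly = 980556.37 − 980872.23 + (631.09) = 315.23 mGal
Bouguer slab correction = 0.04193 × 2.11 × 2045.0 = 180.93 mGal
Simple Bouguer anomaly = 315.23 − (180.93) = 134.30 mGal

134.3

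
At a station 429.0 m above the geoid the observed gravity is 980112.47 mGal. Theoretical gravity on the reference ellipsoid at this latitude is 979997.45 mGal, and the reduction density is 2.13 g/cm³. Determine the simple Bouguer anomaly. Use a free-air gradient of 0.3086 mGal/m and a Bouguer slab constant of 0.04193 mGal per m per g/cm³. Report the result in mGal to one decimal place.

209.1

Free-air correction = 0.3086 × 429.0 = 132.39 mGal
Free-air anomaly = 980112.47 − 979997.45 + (132.39) = 247.41 mGal
Bouguer slab correction = 0.04193 × 2.13 × 429.0 = 38.31 mGal
Simple Bouguer anomaly = 247.41 − (38.31) = 209.10 mGal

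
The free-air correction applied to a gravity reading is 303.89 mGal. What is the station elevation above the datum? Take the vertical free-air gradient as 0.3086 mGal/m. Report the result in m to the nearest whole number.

985

h = 303.89 / 0.3086 = 984.74 m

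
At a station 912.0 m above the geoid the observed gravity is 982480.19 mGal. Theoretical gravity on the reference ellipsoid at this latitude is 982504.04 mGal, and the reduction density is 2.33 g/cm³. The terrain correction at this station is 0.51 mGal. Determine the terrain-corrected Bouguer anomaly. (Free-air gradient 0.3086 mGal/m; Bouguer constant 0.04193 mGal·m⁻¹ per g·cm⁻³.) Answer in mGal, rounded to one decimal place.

169.0

Free-air correction = 0.3086 × 912.0 = 281.44 mGal
Free-air anomaly = 982480.19 − 982504.04 + (281.44) = 257.59 mGal
Bouguer slab correction = 0.04193 × 2.33 × 912.0 = 89.10 mGal
Simple Bouguer anomaly = 257.59 − (89.10) = 168.49 mGal
Complete Bouguer anomaly = 168.49 + 0.51 = 169.00 mGal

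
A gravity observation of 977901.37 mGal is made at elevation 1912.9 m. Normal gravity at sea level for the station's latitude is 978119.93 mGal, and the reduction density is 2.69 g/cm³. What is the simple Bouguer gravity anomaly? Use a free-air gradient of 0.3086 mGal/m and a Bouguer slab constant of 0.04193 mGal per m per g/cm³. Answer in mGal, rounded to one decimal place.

Free-air correction = 0.3086 × 1912.9 = 590.32 mGal
Free-air anomaly = 977901.37 − 978119.93 + (590.32) = 371.76 mGal
Bouguer slab correction = 0.04193 × 2.69 × 1912.9 = 215.76 mGal
Simple Bouguer anomaly = 371.76 − (215.76) = 156.00 mGal

156.0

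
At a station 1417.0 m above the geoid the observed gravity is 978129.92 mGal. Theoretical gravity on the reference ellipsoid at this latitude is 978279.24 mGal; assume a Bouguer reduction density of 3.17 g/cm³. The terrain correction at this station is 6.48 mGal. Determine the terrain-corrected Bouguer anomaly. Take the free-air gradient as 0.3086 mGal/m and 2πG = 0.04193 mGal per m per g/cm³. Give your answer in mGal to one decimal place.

Free-air correction = 0.3086 × 1417.0 = 437.29 mGal
Free-air anomaly = 978129.92 − 978279.24 + (437.29) = 287.97 mGal
Bouguer slab correction = 0.04193 × 3.17 × 1417.0 = 188.34 mGal
Simple Bouguer anomaly = 287.97 − (188.34) = 99.63 mGal
Complete Bouguer anomaly = 99.63 + 6.48 = 106.11 mGal

106.1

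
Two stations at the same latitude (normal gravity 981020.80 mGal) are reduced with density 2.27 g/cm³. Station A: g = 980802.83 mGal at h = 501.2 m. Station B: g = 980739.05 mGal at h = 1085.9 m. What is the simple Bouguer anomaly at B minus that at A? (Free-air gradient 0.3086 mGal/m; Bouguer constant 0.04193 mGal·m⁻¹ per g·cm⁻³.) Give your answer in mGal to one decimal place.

Δg_SB(A) = 980802.83 − 981020.80 + 0.3086×501.2 − 0.04193×2.27×501.2 = -111.00 mGal
Δg_SB(B) = 980739.05 − 981020.80 + 0.3086×1085.9 − 0.04193×2.27×1085.9 = -50.00 mGal
Difference = -50.00 − (-111.00) = 61.00 mGal

61.0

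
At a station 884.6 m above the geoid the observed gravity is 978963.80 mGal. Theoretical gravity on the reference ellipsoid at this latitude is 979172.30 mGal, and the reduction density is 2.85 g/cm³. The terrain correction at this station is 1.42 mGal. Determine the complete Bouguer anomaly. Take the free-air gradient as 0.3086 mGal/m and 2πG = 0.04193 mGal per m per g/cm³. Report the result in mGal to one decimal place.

-39.8

Free-air correction = 0.3086 × 884.6 = 272.99 mGal
Free-air anomaly = 978963.80 − 979172.30 + (272.99) = 64.49 mGal
Bouguer slab correction = 0.04193 × 2.85 × 884.6 = 105.71 mGal
Simple Bouguer anomaly = 64.49 − (105.71) = -41.22 mGal
Complete Bouguer anomaly = -41.22 + 1.42 = -39.80 mGal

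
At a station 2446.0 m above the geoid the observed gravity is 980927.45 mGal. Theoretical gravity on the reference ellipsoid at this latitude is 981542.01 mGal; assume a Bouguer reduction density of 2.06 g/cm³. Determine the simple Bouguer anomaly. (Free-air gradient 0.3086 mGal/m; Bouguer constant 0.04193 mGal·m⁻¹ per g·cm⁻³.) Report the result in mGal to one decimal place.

Free-air correction = 0.3086 × 2446.0 = 754.84 mGal
Free-air anomaly = 980927.45 − 981542.01 + (754.84) = 140.28 mGal
Bouguer slab correction = 0.04193 × 2.06 × 2446.0 = 211.28 mGal
Simple Bouguer anomaly = 140.28 − (211.28) = -71.00 mGal

-71.0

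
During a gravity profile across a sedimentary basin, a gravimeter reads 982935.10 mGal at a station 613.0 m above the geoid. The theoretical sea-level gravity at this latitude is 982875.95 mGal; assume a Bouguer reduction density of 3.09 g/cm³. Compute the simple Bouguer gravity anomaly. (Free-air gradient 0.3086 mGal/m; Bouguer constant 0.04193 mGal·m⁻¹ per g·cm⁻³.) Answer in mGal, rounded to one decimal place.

168.9

Free-air correction = 0.3086 × 613.0 = 189.17 mGal
Free-air anomaly = 982935.10 − 982875.95 + (189.17) = 248.32 mGal
Bouguer slab correction = 0.04193 × 3.09 × 613.0 = 79.42 mGal
Simple Bouguer anomaly = 248.32 − (79.42) = 168.90 mGal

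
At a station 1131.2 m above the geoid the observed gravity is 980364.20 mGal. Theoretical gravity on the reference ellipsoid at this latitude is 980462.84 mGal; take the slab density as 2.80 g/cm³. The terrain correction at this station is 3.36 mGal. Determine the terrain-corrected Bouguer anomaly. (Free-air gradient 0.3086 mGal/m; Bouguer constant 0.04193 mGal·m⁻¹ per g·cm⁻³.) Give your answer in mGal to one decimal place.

121.0

Free-air correction = 0.3086 × 1131.2 = 349.09 mGal
Free-air anomaly = 980364.20 − 980462.84 + (349.09) = 250.45 mGal
Bouguer slab correction = 0.04193 × 2.80 × 1131.2 = 132.81 mGal
Simple Bouguer anomaly = 250.45 − (132.81) = 117.64 mGal
Complete Bouguer anomaly = 117.64 + 3.36 = 121.00 mGal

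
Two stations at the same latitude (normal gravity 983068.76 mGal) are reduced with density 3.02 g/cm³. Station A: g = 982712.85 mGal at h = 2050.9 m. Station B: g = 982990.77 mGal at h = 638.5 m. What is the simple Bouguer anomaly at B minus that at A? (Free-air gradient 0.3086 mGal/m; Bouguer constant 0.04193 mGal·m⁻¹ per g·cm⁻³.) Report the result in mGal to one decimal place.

20.9

Δg_SB(A) = 982712.85 − 983068.76 + 0.3086×2050.9 − 0.04193×3.02×2050.9 = 17.30 mGal
Δg_SB(B) = 982990.77 − 983068.76 + 0.3086×638.5 − 0.04193×3.02×638.5 = 38.20 mGal
Difference = 38.20 − (17.30) = 20.90 mGal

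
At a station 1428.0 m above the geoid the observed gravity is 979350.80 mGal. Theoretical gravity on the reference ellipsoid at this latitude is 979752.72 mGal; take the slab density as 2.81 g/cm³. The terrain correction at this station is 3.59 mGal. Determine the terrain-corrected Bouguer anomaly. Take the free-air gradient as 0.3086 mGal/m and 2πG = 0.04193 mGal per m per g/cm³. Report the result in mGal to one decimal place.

-125.9

Free-air correction = 0.3086 × 1428.0 = 440.68 mGal
Free-air anomaly = 979350.80 − 979752.72 + (440.68) = 38.76 mGal
Bouguer slab correction = 0.04193 × 2.81 × 1428.0 = 168.25 mGal
Simple Bouguer anomaly = 38.76 − (168.25) = -129.49 mGal
Complete Bouguer anomaly = -129.49 + 3.59 = -125.90 mGal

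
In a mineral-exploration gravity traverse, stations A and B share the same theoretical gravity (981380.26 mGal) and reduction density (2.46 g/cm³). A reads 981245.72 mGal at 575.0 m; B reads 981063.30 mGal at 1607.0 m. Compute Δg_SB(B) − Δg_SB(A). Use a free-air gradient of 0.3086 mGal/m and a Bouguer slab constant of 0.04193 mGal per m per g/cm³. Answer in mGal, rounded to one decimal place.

Δg_SB(A) = 981245.72 − 981380.26 + 0.3086×575.0 − 0.04193×2.46×575.0 = -16.40 mGal
Δg_SB(B) = 981063.30 − 981380.26 + 0.3086×1607.0 − 0.04193×2.46×1607.0 = 13.20 mGal
Difference = 13.20 − (-16.40) = 29.60 mGal

29.6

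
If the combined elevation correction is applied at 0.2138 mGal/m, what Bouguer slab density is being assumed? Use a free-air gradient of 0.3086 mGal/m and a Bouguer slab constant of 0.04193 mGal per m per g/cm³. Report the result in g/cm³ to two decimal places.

2.26

0.2138 = 0.3086 − 0.04193 × ρ
ρ = (0.3086 − 0.2138) / 0.04193 = 2.26 g/cm³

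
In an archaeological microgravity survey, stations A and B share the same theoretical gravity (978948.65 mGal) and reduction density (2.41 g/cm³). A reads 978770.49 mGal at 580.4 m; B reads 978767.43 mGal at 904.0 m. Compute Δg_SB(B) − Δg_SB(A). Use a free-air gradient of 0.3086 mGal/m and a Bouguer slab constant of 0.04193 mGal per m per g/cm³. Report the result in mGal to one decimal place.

Δg_SB(A) = 978770.49 − 978948.65 + 0.3086×580.4 − 0.04193×2.41×580.4 = -57.70 mGal
Δg_SB(B) = 978767.43 − 978948.65 + 0.3086×904.0 − 0.04193×2.41×904.0 = 6.40 mGal
Difference = 6.40 − (-57.70) = 64.10 mGal

64.1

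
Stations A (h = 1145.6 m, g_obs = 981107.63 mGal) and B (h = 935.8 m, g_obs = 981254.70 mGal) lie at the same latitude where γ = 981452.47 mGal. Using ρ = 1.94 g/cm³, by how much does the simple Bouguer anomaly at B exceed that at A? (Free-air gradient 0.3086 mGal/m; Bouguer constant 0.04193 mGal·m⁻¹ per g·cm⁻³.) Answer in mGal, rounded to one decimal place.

99.4

Δg_SB(A) = 981107.63 − 981452.47 + 0.3086×1145.6 − 0.04193×1.94×1145.6 = -84.50 mGal
Δg_SB(B) = 981254.70 − 981452.47 + 0.3086×935.8 − 0.04193×1.94×935.8 = 14.90 mGal
Difference = 14.90 − (-84.50) = 99.40 mGal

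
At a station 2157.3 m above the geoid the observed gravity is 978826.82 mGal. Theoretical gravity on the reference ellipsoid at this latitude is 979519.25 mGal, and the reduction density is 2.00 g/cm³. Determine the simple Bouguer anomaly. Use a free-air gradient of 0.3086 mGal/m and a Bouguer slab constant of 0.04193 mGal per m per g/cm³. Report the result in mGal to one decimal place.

-207.6

Free-air correction = 0.3086 × 2157.3 = 665.74 mGal
Free-air anomaly = 978826.82 − 979519.25 + (665.74) = -26.69 mGal
Bouguer slab correction = 0.04193 × 2.00 × 2157.3 = 180.91 mGal
Simple Bouguer anomaly = -26.69 − (180.91) = -207.60 mGal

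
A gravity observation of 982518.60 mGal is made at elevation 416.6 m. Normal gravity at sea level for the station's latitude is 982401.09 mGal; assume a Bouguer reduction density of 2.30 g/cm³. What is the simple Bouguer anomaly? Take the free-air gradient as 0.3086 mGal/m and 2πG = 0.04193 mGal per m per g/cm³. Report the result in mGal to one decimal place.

205.9

Free-air correction = 0.3086 × 416.6 = 128.56 mGal
Free-air anomaly = 982518.60 − 982401.09 + (128.56) = 246.07 mGal
Bouguer slab correction = 0.04193 × 2.30 × 416.6 = 40.18 mGal
Simple Bouguer anomaly = 246.07 − (40.18) = 205.89 mGal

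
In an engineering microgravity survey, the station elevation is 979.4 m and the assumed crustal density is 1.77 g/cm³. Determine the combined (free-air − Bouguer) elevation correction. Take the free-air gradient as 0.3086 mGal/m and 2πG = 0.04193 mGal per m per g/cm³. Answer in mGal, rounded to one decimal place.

Combined gradient = 0.3086 − 0.04193 × 1.77 = 0.2343839 mGal/m
Combined elevation correction = 0.2343839 × 979.4 = 229.6 mGal

229.6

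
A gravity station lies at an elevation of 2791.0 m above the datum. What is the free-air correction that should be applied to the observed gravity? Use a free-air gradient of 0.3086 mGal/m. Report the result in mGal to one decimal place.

Free-air correction = 0.3086 × 2791.0 = 861.3 mGal

861.3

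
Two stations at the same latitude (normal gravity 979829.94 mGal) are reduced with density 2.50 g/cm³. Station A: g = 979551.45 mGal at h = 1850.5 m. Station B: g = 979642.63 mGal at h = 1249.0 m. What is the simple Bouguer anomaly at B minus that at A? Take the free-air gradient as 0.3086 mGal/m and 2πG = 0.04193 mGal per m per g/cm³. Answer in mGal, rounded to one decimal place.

-31.4

Δg_SB(A) = 979551.45 − 979829.94 + 0.3086×1850.5 − 0.04193×2.50×1850.5 = 98.60 mGal
Δg_SB(B) = 979642.63 − 979829.94 + 0.3086×1249.0 − 0.04193×2.50×1249.0 = 67.20 mGal
Difference = 67.20 − (98.60) = -31.40 mGal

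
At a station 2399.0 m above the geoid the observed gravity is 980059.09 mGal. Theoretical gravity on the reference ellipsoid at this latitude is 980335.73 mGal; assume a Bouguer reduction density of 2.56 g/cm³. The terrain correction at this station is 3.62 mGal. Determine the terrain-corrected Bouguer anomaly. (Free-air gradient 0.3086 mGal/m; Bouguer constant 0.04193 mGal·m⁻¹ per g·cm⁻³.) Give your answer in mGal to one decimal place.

Free-air correction = 0.3086 × 2399.0 = 740.33 mGal
Free-air anomaly = 980059.09 − 980335.73 + (740.33) = 463.69 mGal
Bouguer slab correction = 0.04193 × 2.56 × 2399.0 = 257.51 mGal
Simple Bouguer anomaly = 463.69 − (257.51) = 206.18 mGal
Complete Bouguer anomaly = 206.18 + 3.62 = 209.80 mGal

209.8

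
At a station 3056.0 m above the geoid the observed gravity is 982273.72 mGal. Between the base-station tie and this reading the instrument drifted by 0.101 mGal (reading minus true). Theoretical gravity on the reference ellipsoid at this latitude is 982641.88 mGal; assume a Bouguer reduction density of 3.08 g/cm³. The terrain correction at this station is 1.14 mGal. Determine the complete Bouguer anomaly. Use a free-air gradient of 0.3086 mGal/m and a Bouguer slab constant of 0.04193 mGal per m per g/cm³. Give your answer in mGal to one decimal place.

Drift-corrected reading = 982273.72 − (0.101) = 982273.619 mGal
Free-air correction = 0.3086 × 3056.0 = 943.08 mGal
Free-air anomaly = 982273.619 − 982641.88 + (943.08) = 574.819 mGal
Bouguer slab correction = 0.04193 × 3.08 × 3056.0 = 394.67 mGal
Simple Bouguer anomaly = 574.819 − (394.67) = 180.149 mGal
Complete Bouguer anomaly = 180.149 + 1.14 = 181.289 mGal

181.3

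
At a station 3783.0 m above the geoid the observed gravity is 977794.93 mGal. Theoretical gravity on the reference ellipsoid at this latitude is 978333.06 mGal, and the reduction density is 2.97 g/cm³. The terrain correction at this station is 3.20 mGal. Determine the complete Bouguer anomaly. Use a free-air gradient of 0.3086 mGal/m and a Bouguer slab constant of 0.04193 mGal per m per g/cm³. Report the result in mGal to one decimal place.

161.4

Free-air correction = 0.3086 × 3783.0 = 1167.43 mGal
Free-air anomaly = 977794.93 − 978333.06 + (1167.43) = 629.30 mGal
Bouguer slab correction = 0.04193 × 2.97 × 3783.0 = 471.10 mGal
Simple Bouguer anomaly = 629.30 − (471.10) = 158.20 mGal
Complete Bouguer anomaly = 158.20 + 3.20 = 161.40 mGal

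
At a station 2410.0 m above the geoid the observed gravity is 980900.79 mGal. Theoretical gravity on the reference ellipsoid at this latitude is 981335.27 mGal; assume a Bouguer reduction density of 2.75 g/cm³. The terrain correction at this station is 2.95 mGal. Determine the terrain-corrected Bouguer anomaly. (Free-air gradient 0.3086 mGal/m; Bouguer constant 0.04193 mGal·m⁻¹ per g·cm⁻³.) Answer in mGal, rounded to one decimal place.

Free-air correction = 0.3086 × 2410.0 = 743.73 mGal
Free-air anomaly = 980900.79 − 981335.27 + (743.73) = 309.25 mGal
Bouguer slab correction = 0.04193 × 2.75 × 2410.0 = 277.89 mGal
Simple Bouguer anomaly = 309.25 − (277.89) = 31.36 mGal
Complete Bouguer anomaly = 31.36 + 2.95 = 34.31 mGal

34.3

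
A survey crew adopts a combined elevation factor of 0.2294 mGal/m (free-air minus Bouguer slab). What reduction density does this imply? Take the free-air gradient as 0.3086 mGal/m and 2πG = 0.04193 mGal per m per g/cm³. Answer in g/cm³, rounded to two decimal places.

1.89

0.2294 = 0.3086 − 0.04193 × ρ
ρ = (0.3086 − 0.2294) / 0.04193 = 1.89 g/cm³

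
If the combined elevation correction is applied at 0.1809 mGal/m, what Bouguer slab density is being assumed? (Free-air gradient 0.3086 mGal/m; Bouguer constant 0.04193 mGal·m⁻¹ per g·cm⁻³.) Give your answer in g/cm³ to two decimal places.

3.05

0.1809 = 0.3086 − 0.04193 × ρ
ρ = (0.3086 − 0.1809) / 0.04193 = 3.05 g/cm³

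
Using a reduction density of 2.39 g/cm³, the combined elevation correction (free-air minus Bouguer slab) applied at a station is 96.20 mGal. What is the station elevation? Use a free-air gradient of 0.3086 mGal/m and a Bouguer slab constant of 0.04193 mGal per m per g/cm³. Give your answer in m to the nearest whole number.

462

Combined gradient = 0.3086 − 0.04193 × 2.39 = 0.2083873 mGal/m
h = 96.20 / 0.2083873 = 461.64 m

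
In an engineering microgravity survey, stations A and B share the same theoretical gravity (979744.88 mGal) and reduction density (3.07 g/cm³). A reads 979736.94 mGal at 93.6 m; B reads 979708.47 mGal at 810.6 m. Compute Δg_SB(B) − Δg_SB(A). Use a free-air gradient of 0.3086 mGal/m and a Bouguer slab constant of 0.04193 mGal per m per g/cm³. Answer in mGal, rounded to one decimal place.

100.5

Δg_SB(A) = 979736.94 − 979744.88 + 0.3086×93.6 − 0.04193×3.07×93.6 = 8.90 mGal
Δg_SB(B) = 979708.47 − 979744.88 + 0.3086×810.6 − 0.04193×3.07×810.6 = 109.40 mGal
Difference = 109.40 − (8.90) = 100.50 mGal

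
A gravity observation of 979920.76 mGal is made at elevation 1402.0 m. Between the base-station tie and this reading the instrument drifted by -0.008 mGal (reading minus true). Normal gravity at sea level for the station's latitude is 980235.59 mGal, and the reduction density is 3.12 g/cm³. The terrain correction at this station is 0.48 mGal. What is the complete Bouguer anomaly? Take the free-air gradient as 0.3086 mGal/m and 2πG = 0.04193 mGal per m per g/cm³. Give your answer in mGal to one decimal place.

-65.1

Drift-corrected reading = 979920.76 − (-0.008) = 979920.768 mGal
Free-air correction = 0.3086 × 1402.0 = 432.66 mGal
Free-air anomaly = 979920.768 − 980235.59 + (432.66) = 117.838 mGal
Bouguer slab correction = 0.04193 × 3.12 × 1402.0 = 183.41 mGal
Simple Bouguer anomaly = 117.838 − (183.41) = -65.572 mGal
Complete Bouguer anomaly = -65.572 + 0.48 = -65.092 mGal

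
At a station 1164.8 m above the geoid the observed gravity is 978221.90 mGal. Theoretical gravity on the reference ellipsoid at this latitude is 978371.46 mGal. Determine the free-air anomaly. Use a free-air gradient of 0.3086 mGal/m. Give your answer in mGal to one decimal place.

Free-air correction = 0.3086 × 1164.8 = 359.46 mGal
Free-air anomaly = 978221.90 − 978371.46 + (359.46) = 209.90 mGal

209.9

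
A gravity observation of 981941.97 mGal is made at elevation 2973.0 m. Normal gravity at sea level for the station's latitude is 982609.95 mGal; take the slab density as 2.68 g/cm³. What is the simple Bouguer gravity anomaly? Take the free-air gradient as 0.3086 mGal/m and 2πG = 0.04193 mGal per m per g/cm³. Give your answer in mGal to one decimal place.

-84.6

Free-air correction = 0.3086 × 2973.0 = 917.47 mGal
Free-air anomaly = 981941.97 − 982609.95 + (917.47) = 249.49 mGal
Bouguer slab correction = 0.04193 × 2.68 × 2973.0 = 334.08 mGal
Simple Bouguer anomaly = 249.49 − (334.08) = -84.59 mGal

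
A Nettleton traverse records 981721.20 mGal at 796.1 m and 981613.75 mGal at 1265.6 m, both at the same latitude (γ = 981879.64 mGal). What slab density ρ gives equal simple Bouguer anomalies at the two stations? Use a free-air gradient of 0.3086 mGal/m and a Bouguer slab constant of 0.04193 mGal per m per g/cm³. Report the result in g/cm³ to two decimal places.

Δg_obs = 981613.75 − 981721.20 = -107.45 mGal over Δh = 1265.6 − 796.1 = 469.5 m
Equal Bouguer anomalies ⇒ Δg_obs + (0.3086 − 0.04193ρ)·Δh = 0
0.3086 − 0.04193ρ = −Δg_obs/Δh = 0.22886
ρ = (0.3086 − 0.22886) / 0.04193 = 1.90 g/cm³

1.90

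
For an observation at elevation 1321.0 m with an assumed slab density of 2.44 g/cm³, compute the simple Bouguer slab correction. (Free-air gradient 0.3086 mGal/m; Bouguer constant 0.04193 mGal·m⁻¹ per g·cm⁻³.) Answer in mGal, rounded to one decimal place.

Bouguer slab correction = 0.04193 × 2.44 × 1321.0 = 135.2 mGal

135.2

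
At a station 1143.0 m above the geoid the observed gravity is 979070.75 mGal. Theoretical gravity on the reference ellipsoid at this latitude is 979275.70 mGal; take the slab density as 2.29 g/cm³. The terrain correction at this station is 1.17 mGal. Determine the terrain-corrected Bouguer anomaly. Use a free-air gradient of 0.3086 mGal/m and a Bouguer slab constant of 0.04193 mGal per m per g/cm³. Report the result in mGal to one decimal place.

39.2

Free-air correction = 0.3086 × 1143.0 = 352.73 mGal
Free-air anomaly = 979070.75 − 979275.70 + (352.73) = 147.78 mGal
Bouguer slab correction = 0.04193 × 2.29 × 1143.0 = 109.75 mGal
Simple Bouguer anomaly = 147.78 − (109.75) = 38.03 mGal
Complete Bouguer anomaly = 38.03 + 1.17 = 39.20 mGal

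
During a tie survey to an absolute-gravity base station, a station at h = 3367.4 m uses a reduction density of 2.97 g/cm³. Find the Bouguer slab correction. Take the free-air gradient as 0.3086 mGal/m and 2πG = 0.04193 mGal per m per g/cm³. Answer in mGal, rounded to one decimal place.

Bouguer slab correction = 0.04193 × 2.97 × 3367.4 = 419.3 mGal

419.3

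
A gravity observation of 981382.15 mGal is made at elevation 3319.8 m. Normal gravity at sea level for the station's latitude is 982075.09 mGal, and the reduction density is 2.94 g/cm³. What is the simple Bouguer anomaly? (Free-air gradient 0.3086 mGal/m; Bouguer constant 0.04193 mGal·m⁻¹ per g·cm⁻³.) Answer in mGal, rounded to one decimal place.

Free-air correction = 0.3086 × 3319.8 = 1024.49 mGal
Free-air anomaly = 981382.15 − 982075.09 + (1024.49) = 331.55 mGal
Bouguer slab correction = 0.04193 × 2.94 × 3319.8 = 409.25 mGal
Simple Bouguer anomaly = 331.55 − (409.25) = -77.70 mGal

-77.7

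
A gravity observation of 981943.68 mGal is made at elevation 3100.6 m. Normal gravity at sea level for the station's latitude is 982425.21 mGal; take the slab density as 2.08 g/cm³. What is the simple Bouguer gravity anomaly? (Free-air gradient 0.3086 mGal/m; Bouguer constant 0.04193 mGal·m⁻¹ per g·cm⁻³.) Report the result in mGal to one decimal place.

204.9

Free-air correction = 0.3086 × 3100.6 = 956.85 mGal
Free-air anomaly = 981943.68 − 982425.21 + (956.85) = 475.32 mGal
Bouguer slab correction = 0.04193 × 2.08 × 3100.6 = 270.42 mGal
Simple Bouguer anomaly = 475.32 − (270.42) = 204.90 mGal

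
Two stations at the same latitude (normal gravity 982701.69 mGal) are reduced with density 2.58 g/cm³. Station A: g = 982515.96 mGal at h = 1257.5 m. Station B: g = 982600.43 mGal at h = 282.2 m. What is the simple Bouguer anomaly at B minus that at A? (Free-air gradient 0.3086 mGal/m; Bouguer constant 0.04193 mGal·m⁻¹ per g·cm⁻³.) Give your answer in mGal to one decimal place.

Δg_SB(A) = 982515.96 − 982701.69 + 0.3086×1257.5 − 0.04193×2.58×1257.5 = 66.30 mGal
Δg_SB(B) = 982600.43 − 982701.69 + 0.3086×282.2 − 0.04193×2.58×282.2 = -44.70 mGal
Difference = -44.70 − (66.30) = -111.00 mGal

-111.0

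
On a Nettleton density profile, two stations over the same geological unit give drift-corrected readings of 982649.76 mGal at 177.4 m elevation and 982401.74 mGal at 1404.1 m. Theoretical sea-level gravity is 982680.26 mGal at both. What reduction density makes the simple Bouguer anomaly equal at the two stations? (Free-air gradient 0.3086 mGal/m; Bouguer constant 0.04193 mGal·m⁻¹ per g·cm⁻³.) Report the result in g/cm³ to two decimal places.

2.54

Δg_obs = 982401.74 − 982649.76 = -248.02 mGal over Δh = 1404.1 − 177.4 = 1226.7 m
Equal Bouguer anomalies ⇒ Δg_obs + (0.3086 − 0.04193ρ)·Δh = 0
0.3086 − 0.04193ρ = −Δg_obs/Δh = 0.20218
ρ = (0.3086 − 0.20218) / 0.04193 = 2.54 g/cm³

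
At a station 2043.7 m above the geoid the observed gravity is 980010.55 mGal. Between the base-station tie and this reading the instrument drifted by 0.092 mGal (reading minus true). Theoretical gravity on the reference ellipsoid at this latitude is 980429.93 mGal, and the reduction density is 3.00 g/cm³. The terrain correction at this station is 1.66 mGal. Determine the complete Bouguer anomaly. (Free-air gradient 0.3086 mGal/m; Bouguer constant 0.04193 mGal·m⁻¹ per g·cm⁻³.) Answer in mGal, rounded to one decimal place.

-44.2

Drift-corrected reading = 980010.55 − (0.092) = 980010.458 mGal
Free-air correction = 0.3086 × 2043.7 = 630.69 mGal
Free-air anomaly = 980010.458 − 980429.93 + (630.69) = 211.218 mGal
Bouguer slab correction = 0.04193 × 3.00 × 2043.7 = 257.08 mGal
Simple Bouguer anomaly = 211.218 − (257.08) = -45.862 mGal
Complete Bouguer anomaly = -45.862 + 1.66 = -44.202 mGal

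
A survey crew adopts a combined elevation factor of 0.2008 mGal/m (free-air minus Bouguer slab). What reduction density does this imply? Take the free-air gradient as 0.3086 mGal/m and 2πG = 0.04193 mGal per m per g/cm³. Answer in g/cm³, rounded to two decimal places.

2.57

0.2008 = 0.3086 − 0.04193 × ρ
ρ = (0.3086 − 0.2008) / 0.04193 = 2.57 g/cm³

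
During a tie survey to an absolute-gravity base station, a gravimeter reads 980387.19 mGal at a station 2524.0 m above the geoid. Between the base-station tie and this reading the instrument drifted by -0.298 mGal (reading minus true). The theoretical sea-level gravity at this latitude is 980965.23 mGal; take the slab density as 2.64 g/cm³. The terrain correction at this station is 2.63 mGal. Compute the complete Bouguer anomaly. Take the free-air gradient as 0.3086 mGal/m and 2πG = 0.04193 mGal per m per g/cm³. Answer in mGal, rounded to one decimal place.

Drift-corrected reading = 980387.19 − (-0.298) = 980387.488 mGal
Free-air correction = 0.3086 × 2524.0 = 778.91 mGal
Free-air anomaly = 980387.488 − 980965.23 + (778.91) = 201.168 mGal
Bouguer slab correction = 0.04193 × 2.64 × 2524.0 = 279.39 mGal
Simple Bouguer anomaly = 201.168 − (279.39) = -78.222 mGal
Complete Bouguer anomaly = -78.222 + 2.63 = -75.592 mGal

-75.6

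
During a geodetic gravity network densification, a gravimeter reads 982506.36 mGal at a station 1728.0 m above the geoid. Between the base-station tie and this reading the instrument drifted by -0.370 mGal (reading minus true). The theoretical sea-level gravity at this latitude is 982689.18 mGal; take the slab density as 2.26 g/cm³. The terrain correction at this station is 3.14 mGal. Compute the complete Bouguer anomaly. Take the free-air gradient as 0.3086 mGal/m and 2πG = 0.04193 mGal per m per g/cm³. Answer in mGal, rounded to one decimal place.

Drift-corrected reading = 982506.36 − (-0.370) = 982506.730 mGal
Free-air correction = 0.3086 × 1728.0 = 533.26 mGal
Free-air anomaly = 982506.730 − 982689.18 + (533.26) = 350.810 mGal
Bouguer slab correction = 0.04193 × 2.26 × 1728.0 = 163.75 mGal
Simple Bouguer anomaly = 350.810 − (163.75) = 187.060 mGal
Complete Bouguer anomaly = 187.060 + 3.14 = 190.200 mGal

190.2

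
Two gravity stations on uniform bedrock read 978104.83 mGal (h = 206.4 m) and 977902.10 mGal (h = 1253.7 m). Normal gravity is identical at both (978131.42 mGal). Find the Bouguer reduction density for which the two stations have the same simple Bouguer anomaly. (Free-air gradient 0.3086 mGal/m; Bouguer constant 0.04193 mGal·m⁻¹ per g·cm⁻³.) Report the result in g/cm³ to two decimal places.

Δg_obs = 977902.10 − 978104.83 = -202.73 mGal over Δh = 1253.7 − 206.4 = 1047.3 m
Equal Bouguer anomalies ⇒ Δg_obs + (0.3086 − 0.04193ρ)·Δh = 0
0.3086 − 0.04193ρ = −Δg_obs/Δh = 0.19357
ρ = (0.3086 − 0.19357) / 0.04193 = 2.74 g/cm³

2.74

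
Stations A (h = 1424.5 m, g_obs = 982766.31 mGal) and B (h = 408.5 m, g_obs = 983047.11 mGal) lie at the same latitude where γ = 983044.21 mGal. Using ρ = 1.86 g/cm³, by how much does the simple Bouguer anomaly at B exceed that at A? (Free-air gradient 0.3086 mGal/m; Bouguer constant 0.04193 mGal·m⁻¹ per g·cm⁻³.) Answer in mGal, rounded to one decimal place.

46.5

Δg_SB(A) = 982766.31 − 983044.21 + 0.3086×1424.5 − 0.04193×1.86×1424.5 = 50.60 mGal
Δg_SB(B) = 983047.11 − 983044.21 + 0.3086×408.5 − 0.04193×1.86×408.5 = 97.10 mGal
Difference = 97.10 − (50.60) = 46.50 mGal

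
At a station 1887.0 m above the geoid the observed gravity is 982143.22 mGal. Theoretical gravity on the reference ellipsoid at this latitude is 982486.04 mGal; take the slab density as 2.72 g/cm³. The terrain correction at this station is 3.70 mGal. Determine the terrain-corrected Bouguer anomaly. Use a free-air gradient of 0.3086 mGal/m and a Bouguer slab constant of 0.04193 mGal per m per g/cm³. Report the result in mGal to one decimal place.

28.0

Free-air correction = 0.3086 × 1887.0 = 582.33 mGal
Free-air anomaly = 982143.22 − 982486.04 + (582.33) = 239.51 mGal
Bouguer slab correction = 0.04193 × 2.72 × 1887.0 = 215.21 mGal
Simple Bouguer anomaly = 239.51 − (215.21) = 24.30 mGal
Complete Bouguer anomaly = 24.30 + 3.70 = 28.00 mGal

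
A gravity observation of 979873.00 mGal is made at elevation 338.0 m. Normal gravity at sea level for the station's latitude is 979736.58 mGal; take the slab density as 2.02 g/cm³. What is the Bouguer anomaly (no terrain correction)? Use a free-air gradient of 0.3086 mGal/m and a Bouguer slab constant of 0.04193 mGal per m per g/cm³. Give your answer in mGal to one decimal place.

Free-air correction = 0.3086 × 338.0 = 104.31 mGal
Free-air anomaly = 979873.00 − 979736.58 + (104.31) = 240.73 mGal
Bouguer slab correction = 0.04193 × 2.02 × 338.0 = 28.63 mGal
Simple Bouguer anomaly = 240.73 − (28.63) = 212.10 mGal

212.1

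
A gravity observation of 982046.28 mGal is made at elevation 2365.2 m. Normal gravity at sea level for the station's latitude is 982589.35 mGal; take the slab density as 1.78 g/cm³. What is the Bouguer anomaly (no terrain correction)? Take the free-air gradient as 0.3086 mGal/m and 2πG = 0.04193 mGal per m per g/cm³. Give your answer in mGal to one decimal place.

Free-air correction = 0.3086 × 2365.2 = 729.90 mGal
Free-air anomaly = 982046.28 − 982589.35 + (729.90) = 186.83 mGal
Bouguer slab correction = 0.04193 × 1.78 × 2365.2 = 176.53 mGal
Simple Bouguer anomaly = 186.83 − (176.53) = 10.30 mGal

10.3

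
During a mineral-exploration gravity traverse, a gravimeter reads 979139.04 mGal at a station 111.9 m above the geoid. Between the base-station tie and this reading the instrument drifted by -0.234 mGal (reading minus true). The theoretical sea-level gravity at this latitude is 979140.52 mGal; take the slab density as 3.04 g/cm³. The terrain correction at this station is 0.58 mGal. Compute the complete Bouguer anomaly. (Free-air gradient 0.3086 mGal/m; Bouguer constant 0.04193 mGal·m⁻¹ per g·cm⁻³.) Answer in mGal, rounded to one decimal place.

Drift-corrected reading = 979139.04 − (-0.234) = 979139.274 mGal
Free-air correction = 0.3086 × 111.9 = 34.53 mGal
Free-air anomaly = 979139.274 − 979140.52 + (34.53) = 33.284 mGal
Bouguer slab correction = 0.04193 × 3.04 × 111.9 = 14.26 mGal
Simple Bouguer anomaly = 33.284 − (14.26) = 19.024 mGal
Complete Bouguer anomaly = 19.024 + 0.58 = 19.604 mGal

19.6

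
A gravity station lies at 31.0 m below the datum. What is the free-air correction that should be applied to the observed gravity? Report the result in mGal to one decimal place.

Free-air correction = 0.3086 × -31.0 = -9.6 mGal

-9.6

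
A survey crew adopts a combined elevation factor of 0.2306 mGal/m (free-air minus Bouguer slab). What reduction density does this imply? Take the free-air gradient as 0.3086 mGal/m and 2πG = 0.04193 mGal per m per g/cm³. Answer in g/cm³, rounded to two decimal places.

0.2306 = 0.3086 − 0.04193 × ρ
ρ = (0.3086 − 0.2306) / 0.04193 = 1.86 g/cm³

1.86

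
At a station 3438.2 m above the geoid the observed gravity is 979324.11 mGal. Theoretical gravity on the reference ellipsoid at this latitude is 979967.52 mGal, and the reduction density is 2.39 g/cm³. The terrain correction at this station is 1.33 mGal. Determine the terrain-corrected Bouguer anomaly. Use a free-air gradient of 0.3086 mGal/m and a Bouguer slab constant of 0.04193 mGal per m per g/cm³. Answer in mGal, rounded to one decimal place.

74.4

Free-air correction = 0.3086 × 3438.2 = 1061.03 mGal
Free-air anomaly = 979324.11 − 979967.52 + (1061.03) = 417.62 mGal
Bouguer slab correction = 0.04193 × 2.39 × 3438.2 = 344.55 mGal
Simple Bouguer anomaly = 417.62 − (344.55) = 73.07 mGal
Complete Bouguer anomaly = 73.07 + 1.33 = 74.40 mGal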